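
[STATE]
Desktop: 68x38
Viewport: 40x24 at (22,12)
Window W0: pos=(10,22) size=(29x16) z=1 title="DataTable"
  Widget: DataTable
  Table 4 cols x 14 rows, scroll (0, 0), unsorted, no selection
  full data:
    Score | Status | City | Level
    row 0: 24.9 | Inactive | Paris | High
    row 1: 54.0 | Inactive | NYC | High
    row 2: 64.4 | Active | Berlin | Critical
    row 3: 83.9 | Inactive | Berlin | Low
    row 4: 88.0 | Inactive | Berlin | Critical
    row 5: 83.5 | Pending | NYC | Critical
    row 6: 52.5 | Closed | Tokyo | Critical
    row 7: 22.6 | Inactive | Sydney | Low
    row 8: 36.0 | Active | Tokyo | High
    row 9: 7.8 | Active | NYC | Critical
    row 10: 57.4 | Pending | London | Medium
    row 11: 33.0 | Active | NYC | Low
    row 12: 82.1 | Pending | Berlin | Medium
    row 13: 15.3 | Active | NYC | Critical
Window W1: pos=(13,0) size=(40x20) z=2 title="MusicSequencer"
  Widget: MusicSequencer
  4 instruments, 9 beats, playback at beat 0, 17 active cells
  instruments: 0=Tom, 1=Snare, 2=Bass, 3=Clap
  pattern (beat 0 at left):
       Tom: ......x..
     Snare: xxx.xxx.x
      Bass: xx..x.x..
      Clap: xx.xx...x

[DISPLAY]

                              ┃         
                              ┃         
                              ┃         
                              ┃         
                              ┃         
                              ┃         
                              ┃         
━━━━━━━━━━━━━━━━━━━━━━━━━━━━━━┛         
                                        
                                        
━━━━━━━━━━━━━━━━┓                       
                ┃                       
────────────────┨                       
s  │City  │Level┃                       
───┼──────┼─────┃                       
ive│Paris │High ┃                       
ive│NYC   │High ┃                       
e  │Berlin│Criti┃                       
ive│Berlin│Low  ┃                       
ive│Berlin│Criti┃                       
ng │NYC   │Criti┃                       
d  │Tokyo │Criti┃                       
ive│Sydney│Low  ┃                       
e  │Tokyo │High ┃                       


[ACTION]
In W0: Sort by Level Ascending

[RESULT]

                              ┃         
                              ┃         
                              ┃         
                              ┃         
                              ┃         
                              ┃         
                              ┃         
━━━━━━━━━━━━━━━━━━━━━━━━━━━━━━┛         
                                        
                                        
━━━━━━━━━━━━━━━━┓                       
                ┃                       
────────────────┨                       
s  │City  │Level┃                       
───┼──────┼─────┃                       
e  │Berlin│Criti┃                       
ive│Berlin│Criti┃                       
ng │NYC   │Criti┃                       
d  │Tokyo │Criti┃                       
e  │NYC   │Criti┃                       
e  │NYC   │Criti┃                       
ive│Paris │High ┃                       
ive│NYC   │High ┃                       
e  │Tokyo │High ┃                       


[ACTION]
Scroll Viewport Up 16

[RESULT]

━━━━━━━━━━━━━━━━━━━━━━━━━━━━━━┓         
quencer                       ┃         
──────────────────────────────┨         
2345678                       ┃         
····█··                       ┃         
█·███·█                       ┃         
··█·█··                       ┃         
·██···█                       ┃         
                              ┃         
                              ┃         
                              ┃         
                              ┃         
                              ┃         
                              ┃         
                              ┃         
                              ┃         
                              ┃         
                              ┃         
                              ┃         
━━━━━━━━━━━━━━━━━━━━━━━━━━━━━━┛         
                                        
                                        
━━━━━━━━━━━━━━━━┓                       
                ┃                       


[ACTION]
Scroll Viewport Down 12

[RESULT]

                              ┃         
                              ┃         
                              ┃         
                              ┃         
                              ┃         
                              ┃         
                              ┃         
━━━━━━━━━━━━━━━━━━━━━━━━━━━━━━┛         
                                        
                                        
━━━━━━━━━━━━━━━━┓                       
                ┃                       
────────────────┨                       
s  │City  │Level┃                       
───┼──────┼─────┃                       
e  │Berlin│Criti┃                       
ive│Berlin│Criti┃                       
ng │NYC   │Criti┃                       
d  │Tokyo │Criti┃                       
e  │NYC   │Criti┃                       
e  │NYC   │Criti┃                       
ive│Paris │High ┃                       
ive│NYC   │High ┃                       
e  │Tokyo │High ┃                       


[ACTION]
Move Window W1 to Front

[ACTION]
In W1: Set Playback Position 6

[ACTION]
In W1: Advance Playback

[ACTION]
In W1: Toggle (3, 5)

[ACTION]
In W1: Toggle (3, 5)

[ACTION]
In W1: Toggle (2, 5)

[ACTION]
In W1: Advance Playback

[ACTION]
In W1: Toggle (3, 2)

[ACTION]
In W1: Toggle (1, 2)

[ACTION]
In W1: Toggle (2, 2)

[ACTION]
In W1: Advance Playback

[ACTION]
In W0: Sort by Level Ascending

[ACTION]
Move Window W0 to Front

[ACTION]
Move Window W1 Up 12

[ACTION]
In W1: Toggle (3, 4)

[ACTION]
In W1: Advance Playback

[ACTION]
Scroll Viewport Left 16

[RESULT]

       ┃                                
       ┃                                
       ┃                                
       ┃                                
       ┃                                
       ┃                                
       ┃                                
       ┗━━━━━━━━━━━━━━━━━━━━━━━━━━━━━━━━
                                        
                                        
    ┏━━━━━━━━━━━━━━━━━━━━━━━━━━━┓       
    ┃ DataTable                 ┃       
    ┠───────────────────────────┨       
    ┃Score│Status  │City  │Level┃       
    ┃─────┼────────┼──────┼─────┃       
    ┃64.4 │Active  │Berlin│Criti┃       
    ┃88.0 │Inactive│Berlin│Criti┃       
    ┃83.5 │Pending │NYC   │Criti┃       
    ┃52.5 │Closed  │Tokyo │Criti┃       
    ┃7.8  │Active  │NYC   │Criti┃       
    ┃15.3 │Active  │NYC   │Criti┃       
    ┃24.9 │Inactive│Paris │High ┃       
    ┃54.0 │Inactive│NYC   │High ┃       
    ┃36.0 │Active  │Tokyo │High ┃       


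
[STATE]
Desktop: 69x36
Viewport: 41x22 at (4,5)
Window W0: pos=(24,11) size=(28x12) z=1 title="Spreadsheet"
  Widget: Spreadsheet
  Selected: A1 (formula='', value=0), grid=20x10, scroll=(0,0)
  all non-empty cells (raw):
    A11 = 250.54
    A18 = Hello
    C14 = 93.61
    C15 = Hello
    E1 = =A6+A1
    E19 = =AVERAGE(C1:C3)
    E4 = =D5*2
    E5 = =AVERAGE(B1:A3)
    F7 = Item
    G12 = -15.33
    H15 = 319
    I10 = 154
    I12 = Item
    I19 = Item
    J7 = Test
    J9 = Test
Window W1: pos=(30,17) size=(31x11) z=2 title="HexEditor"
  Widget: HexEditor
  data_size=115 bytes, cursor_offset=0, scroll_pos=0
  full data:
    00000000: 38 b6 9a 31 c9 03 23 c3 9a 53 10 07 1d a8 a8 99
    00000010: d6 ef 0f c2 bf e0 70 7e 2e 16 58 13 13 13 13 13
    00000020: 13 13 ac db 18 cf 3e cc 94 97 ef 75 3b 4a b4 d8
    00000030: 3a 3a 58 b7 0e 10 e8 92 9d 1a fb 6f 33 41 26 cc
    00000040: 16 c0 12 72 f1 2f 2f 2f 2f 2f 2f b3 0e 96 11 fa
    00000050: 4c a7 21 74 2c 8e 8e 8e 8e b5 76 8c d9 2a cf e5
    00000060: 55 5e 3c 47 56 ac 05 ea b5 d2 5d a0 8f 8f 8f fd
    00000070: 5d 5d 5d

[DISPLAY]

                                         
                                         
                                         
                                         
                                         
                                         
                    ┏━━━━━━━━━━━━━━━━━━━━
                    ┃ Spreadsheet        
                    ┠────────────────────
                    ┃A1:                 
                    ┃       A       B    
                    ┃--------------------
                    ┃  1  ┏━━━━━━━━━━━━━━
                    ┃  2  ┃ HexEditor    
                    ┃  3  ┠──────────────
                    ┃  4  ┃00000000  38 b
                    ┃  5  ┃00000010  d6 e
                    ┗━━━━━┃00000020  13 1
                          ┃00000030  3a 3
                          ┃00000040  16 c
                          ┃00000050  4c a
                          ┃00000060  55 5


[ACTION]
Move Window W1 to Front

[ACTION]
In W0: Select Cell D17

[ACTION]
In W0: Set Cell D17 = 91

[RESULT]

                                         
                                         
                                         
                                         
                                         
                                         
                    ┏━━━━━━━━━━━━━━━━━━━━
                    ┃ Spreadsheet        
                    ┠────────────────────
                    ┃D17: 91             
                    ┃       A       B    
                    ┃--------------------
                    ┃  1  ┏━━━━━━━━━━━━━━
                    ┃  2  ┃ HexEditor    
                    ┃  3  ┠──────────────
                    ┃  4  ┃00000000  38 b
                    ┃  5  ┃00000010  d6 e
                    ┗━━━━━┃00000020  13 1
                          ┃00000030  3a 3
                          ┃00000040  16 c
                          ┃00000050  4c a
                          ┃00000060  55 5


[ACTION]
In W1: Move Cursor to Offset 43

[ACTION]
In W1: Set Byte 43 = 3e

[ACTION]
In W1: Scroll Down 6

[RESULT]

                                         
                                         
                                         
                                         
                                         
                                         
                    ┏━━━━━━━━━━━━━━━━━━━━
                    ┃ Spreadsheet        
                    ┠────────────────────
                    ┃D17: 91             
                    ┃       A       B    
                    ┃--------------------
                    ┃  1  ┏━━━━━━━━━━━━━━
                    ┃  2  ┃ HexEditor    
                    ┃  3  ┠──────────────
                    ┃  4  ┃00000060  55 5
                    ┃  5  ┃00000070  5d 5
                    ┗━━━━━┃              
                          ┃              
                          ┃              
                          ┃              
                          ┃              


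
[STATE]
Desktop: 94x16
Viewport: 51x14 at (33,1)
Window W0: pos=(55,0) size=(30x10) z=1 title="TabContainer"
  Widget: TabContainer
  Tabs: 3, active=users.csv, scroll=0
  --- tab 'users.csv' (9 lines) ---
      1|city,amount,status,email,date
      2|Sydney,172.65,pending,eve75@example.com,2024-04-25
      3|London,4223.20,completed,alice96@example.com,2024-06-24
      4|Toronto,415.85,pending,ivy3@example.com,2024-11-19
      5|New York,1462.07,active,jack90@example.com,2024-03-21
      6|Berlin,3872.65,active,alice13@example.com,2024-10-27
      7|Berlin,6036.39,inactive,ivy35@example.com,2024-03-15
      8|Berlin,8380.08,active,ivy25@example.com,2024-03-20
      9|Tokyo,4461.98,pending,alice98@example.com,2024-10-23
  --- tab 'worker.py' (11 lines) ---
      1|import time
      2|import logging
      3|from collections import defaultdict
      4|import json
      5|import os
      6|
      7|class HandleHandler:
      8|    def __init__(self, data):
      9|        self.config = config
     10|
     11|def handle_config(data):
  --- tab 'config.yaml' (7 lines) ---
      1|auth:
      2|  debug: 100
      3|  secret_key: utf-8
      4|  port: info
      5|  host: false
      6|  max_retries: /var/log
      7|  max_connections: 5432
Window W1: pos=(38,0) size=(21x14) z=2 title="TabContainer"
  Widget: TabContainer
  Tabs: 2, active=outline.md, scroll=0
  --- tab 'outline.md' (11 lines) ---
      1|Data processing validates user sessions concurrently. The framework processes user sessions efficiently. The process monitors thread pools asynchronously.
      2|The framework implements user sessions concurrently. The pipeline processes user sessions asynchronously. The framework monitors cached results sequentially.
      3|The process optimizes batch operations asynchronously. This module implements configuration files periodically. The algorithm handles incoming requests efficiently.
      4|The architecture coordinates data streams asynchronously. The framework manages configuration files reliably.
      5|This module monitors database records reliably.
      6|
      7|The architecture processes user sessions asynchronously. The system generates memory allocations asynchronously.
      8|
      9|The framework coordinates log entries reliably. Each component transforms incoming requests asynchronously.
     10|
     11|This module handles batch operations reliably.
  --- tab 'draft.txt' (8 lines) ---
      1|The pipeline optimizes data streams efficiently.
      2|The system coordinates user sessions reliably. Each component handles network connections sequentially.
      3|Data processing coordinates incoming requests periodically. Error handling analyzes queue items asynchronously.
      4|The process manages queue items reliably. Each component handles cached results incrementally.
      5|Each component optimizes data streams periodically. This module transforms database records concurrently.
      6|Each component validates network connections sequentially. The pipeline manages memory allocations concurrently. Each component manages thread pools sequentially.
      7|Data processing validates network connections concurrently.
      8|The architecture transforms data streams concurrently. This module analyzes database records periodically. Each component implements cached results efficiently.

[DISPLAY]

     ┃ TabContainer      ┃bContainer               
     ┠───────────────────┨─────────────────────────
     ┃[outline.md]│ draft┃ers.csv]│ worker.py │ con
     ┃───────────────────┃─────────────────────────
     ┃Data processing val┃y,amount,status,email,dat
     ┃The framework imple┃ney,172.65,pending,eve75@
     ┃The process optimiz┃don,4223.20,completed,ali
     ┃The architecture co┃onto,415.85,pending,ivy3@
     ┃This module monitor┃━━━━━━━━━━━━━━━━━━━━━━━━━
     ┃                   ┃                         
     ┃The architecture pr┃                         
     ┃                   ┃                         
     ┗━━━━━━━━━━━━━━━━━━━┛                         
                                                   


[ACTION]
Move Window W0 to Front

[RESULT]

     ┃ TabContainer   ┃ TabContainer               
     ┠────────────────┠────────────────────────────
     ┃[outline.md]│ dr┃[users.csv]│ worker.py │ con
     ┃────────────────┃────────────────────────────
     ┃Data processing ┃city,amount,status,email,dat
     ┃The framework im┃Sydney,172.65,pending,eve75@
     ┃The process opti┃London,4223.20,completed,ali
     ┃The architecture┃Toronto,415.85,pending,ivy3@
     ┃This module moni┗━━━━━━━━━━━━━━━━━━━━━━━━━━━━
     ┃                   ┃                         
     ┃The architecture pr┃                         
     ┃                   ┃                         
     ┗━━━━━━━━━━━━━━━━━━━┛                         
                                                   


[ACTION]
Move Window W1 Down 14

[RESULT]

                      ┃ TabContainer               
     ┏━━━━━━━━━━━━━━━━┠────────────────────────────
     ┃ TabContainer   ┃[users.csv]│ worker.py │ con
     ┠────────────────┃────────────────────────────
     ┃[outline.md]│ dr┃city,amount,status,email,dat
     ┃────────────────┃Sydney,172.65,pending,eve75@
     ┃Data processing ┃London,4223.20,completed,ali
     ┃The framework im┃Toronto,415.85,pending,ivy3@
     ┃The process opti┗━━━━━━━━━━━━━━━━━━━━━━━━━━━━
     ┃The architecture co┃                         
     ┃This module monitor┃                         
     ┃                   ┃                         
     ┃The architecture pr┃                         
     ┃                   ┃                         


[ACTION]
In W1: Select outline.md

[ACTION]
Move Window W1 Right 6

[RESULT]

                      ┃ TabContainer               
           ┏━━━━━━━━━━┠────────────────────────────
           ┃ TabContai┃[users.csv]│ worker.py │ con
           ┠──────────┃────────────────────────────
           ┃[outline.m┃city,amount,status,email,dat
           ┃──────────┃Sydney,172.65,pending,eve75@
           ┃Data proce┃London,4223.20,completed,ali
           ┃The framew┃Toronto,415.85,pending,ivy3@
           ┃The proces┗━━━━━━━━━━━━━━━━━━━━━━━━━━━━
           ┃The architecture co┃                   
           ┃This module monitor┃                   
           ┃                   ┃                   
           ┃The architecture pr┃                   
           ┃                   ┃                   


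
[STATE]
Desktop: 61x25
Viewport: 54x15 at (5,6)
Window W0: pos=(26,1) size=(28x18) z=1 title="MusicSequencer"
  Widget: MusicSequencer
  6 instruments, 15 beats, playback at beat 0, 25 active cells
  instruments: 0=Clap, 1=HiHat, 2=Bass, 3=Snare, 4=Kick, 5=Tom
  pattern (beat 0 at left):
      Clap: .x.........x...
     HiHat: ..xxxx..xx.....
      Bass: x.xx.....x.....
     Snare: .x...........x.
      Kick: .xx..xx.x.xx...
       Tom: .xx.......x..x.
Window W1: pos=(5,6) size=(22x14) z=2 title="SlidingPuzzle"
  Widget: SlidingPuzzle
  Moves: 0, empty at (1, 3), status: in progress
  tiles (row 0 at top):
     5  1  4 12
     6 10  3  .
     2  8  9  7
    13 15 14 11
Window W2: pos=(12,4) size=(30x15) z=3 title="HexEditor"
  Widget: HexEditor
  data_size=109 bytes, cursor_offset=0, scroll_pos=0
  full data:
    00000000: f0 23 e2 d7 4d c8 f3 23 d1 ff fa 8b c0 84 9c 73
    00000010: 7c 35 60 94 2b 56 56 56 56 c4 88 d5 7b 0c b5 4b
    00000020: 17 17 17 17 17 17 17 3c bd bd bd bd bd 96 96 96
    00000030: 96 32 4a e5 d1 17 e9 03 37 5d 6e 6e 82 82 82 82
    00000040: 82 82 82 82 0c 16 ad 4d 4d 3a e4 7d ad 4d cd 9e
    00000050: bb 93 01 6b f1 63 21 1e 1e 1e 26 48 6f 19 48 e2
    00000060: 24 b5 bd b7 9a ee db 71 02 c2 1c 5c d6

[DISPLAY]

┏━━━━━━┠────────────────────────────┨█·····     ┃     
┃ Slidi┃00000000  F0 23 e2 d7 4d c8 ┃█·····     ┃     
┠──────┃00000010  7c 35 60 94 2b 56 ┃····█·     ┃     
┃┌────┬┃00000020  17 17 17 17 17 17 ┃·██···     ┃     
┃│  5 │┃00000030  96 32 4a e5 d1 17 ┃·█··█·     ┃     
┃├────┼┃00000040  82 82 82 82 0c 16 ┃           ┃     
┃│  6 │┃00000050  bb 93 01 6b f1 63 ┃           ┃     
┃├────┼┃00000060  24 b5 bd b7 9a ee ┃           ┃     
┃│  2 │┃                            ┃           ┃     
┃├────┼┃                            ┃           ┃     
┃│ 13 │┃                            ┃           ┃     
┃└────┴┃                            ┃           ┃     
┃Moves:┗━━━━━━━━━━━━━━━━━━━━━━━━━━━━┛━━━━━━━━━━━┛     
┗━━━━━━━━━━━━━━━━━━━━┛                                
                                                      


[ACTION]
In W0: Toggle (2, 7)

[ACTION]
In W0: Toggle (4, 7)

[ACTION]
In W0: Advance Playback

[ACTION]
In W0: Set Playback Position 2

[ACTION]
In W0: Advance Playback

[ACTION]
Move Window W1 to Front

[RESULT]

┏━━━━━━━━━━━━━━━━━━━━┓──────────────┨█·····     ┃     
┃ SlidingPuzzle      ┃3 e2 d7 4d c8 ┃█·····     ┃     
┠────────────────────┨5 60 94 2b 56 ┃····█·     ┃     
┃┌────┬────┬────┬────┃7 17 17 17 17 ┃·██···     ┃     
┃│  5 │  1 │  4 │ 12 ┃2 4a e5 d1 17 ┃·█··█·     ┃     
┃├────┼────┼────┼────┃2 82 82 0c 16 ┃           ┃     
┃│  6 │ 10 │  3 │    ┃3 01 6b f1 63 ┃           ┃     
┃├────┼────┼────┼────┃5 bd b7 9a ee ┃           ┃     
┃│  2 │  8 │  9 │  7 ┃              ┃           ┃     
┃├────┼────┼────┼────┃              ┃           ┃     
┃│ 13 │ 15 │ 14 │ 11 ┃              ┃           ┃     
┃└────┴────┴────┴────┃              ┃           ┃     
┃Moves: 0            ┃━━━━━━━━━━━━━━┛━━━━━━━━━━━┛     
┗━━━━━━━━━━━━━━━━━━━━┛                                
                                                      


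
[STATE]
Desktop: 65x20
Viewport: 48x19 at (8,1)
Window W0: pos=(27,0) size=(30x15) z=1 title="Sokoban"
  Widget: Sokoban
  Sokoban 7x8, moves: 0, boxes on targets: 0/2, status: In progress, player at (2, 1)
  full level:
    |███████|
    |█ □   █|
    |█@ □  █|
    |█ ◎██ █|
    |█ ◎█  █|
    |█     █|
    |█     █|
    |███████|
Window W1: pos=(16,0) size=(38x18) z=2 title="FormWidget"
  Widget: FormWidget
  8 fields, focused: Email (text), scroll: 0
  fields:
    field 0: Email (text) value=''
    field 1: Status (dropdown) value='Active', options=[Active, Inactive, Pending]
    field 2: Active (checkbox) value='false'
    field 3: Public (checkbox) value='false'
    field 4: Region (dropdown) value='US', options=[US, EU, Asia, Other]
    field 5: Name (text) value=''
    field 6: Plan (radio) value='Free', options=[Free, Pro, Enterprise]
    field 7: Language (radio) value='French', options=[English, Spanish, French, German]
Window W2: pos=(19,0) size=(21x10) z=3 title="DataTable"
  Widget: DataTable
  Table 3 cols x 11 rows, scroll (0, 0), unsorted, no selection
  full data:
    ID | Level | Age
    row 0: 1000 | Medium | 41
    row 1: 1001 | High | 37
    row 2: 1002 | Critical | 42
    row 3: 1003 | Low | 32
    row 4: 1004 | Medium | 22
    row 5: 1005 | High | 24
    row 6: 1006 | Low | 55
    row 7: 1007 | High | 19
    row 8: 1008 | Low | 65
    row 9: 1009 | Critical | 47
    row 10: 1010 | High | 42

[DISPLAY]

        ┃ F┃ DataTable         ┃             ┃  
        ┠──┠───────────────────┨─────────────┨──
        ┃> ┃ID  │Level   │Age  ┃            ]┃  
        ┃  ┃────┼────────┼───  ┃           ▼]┃  
        ┃  ┃1000│Medium  │41   ┃             ┃  
        ┃  ┃1001│High    │37   ┃             ┃  
        ┃  ┃1002│Critical│42   ┃           ▼]┃  
        ┃  ┃1003│Low     │32   ┃            ]┃  
        ┃  ┗━━━━━━━━━━━━━━━━━━━┛ ( ) Pro  ( )┃  
        ┃  Language:   ( ) English  ( ) Spani┃  
        ┃                                    ┃  
        ┃                                    ┃  
        ┃                                    ┃  
        ┃                                    ┃━━
        ┃                                    ┃  
        ┃                                    ┃  
        ┗━━━━━━━━━━━━━━━━━━━━━━━━━━━━━━━━━━━━┛  
                                                
                                                


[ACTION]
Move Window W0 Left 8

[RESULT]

        ┃ F┃ DataTable         ┃             ┃  
        ┠──┠───────────────────┨─────────────┨  
        ┃> ┃ID  │Level   │Age  ┃            ]┃  
        ┃  ┃────┼────────┼───  ┃           ▼]┃  
        ┃  ┃1000│Medium  │41   ┃             ┃  
        ┃  ┃1001│High    │37   ┃             ┃  
        ┃  ┃1002│Critical│42   ┃           ▼]┃  
        ┃  ┃1003│Low     │32   ┃            ]┃  
        ┃  ┗━━━━━━━━━━━━━━━━━━━┛ ( ) Pro  ( )┃  
        ┃  Language:   ( ) English  ( ) Spani┃  
        ┃                                    ┃  
        ┃                                    ┃  
        ┃                                    ┃  
        ┃                                    ┃  
        ┃                                    ┃  
        ┃                                    ┃  
        ┗━━━━━━━━━━━━━━━━━━━━━━━━━━━━━━━━━━━━┛  
                                                
                                                


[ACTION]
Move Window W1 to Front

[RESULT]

        ┃ FormWidget                         ┃  
        ┠────────────────────────────────────┨  
        ┃> Email:      [                    ]┃  
        ┃  Status:     [Active             ▼]┃  
        ┃  Active:     [ ]                   ┃  
        ┃  Public:     [ ]                   ┃  
        ┃  Region:     [US                 ▼]┃  
        ┃  Name:       [                    ]┃  
        ┃  Plan:       (●) Free  ( ) Pro  ( )┃  
        ┃  Language:   ( ) English  ( ) Spani┃  
        ┃                                    ┃  
        ┃                                    ┃  
        ┃                                    ┃  
        ┃                                    ┃  
        ┃                                    ┃  
        ┃                                    ┃  
        ┗━━━━━━━━━━━━━━━━━━━━━━━━━━━━━━━━━━━━┛  
                                                
                                                


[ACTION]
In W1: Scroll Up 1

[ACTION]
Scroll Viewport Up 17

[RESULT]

        ┏━━━━━━━━━━━━━━━━━━━━━━━━━━━━━━━━━━━━┓  
        ┃ FormWidget                         ┃  
        ┠────────────────────────────────────┨  
        ┃> Email:      [                    ]┃  
        ┃  Status:     [Active             ▼]┃  
        ┃  Active:     [ ]                   ┃  
        ┃  Public:     [ ]                   ┃  
        ┃  Region:     [US                 ▼]┃  
        ┃  Name:       [                    ]┃  
        ┃  Plan:       (●) Free  ( ) Pro  ( )┃  
        ┃  Language:   ( ) English  ( ) Spani┃  
        ┃                                    ┃  
        ┃                                    ┃  
        ┃                                    ┃  
        ┃                                    ┃  
        ┃                                    ┃  
        ┃                                    ┃  
        ┗━━━━━━━━━━━━━━━━━━━━━━━━━━━━━━━━━━━━┛  
                                                


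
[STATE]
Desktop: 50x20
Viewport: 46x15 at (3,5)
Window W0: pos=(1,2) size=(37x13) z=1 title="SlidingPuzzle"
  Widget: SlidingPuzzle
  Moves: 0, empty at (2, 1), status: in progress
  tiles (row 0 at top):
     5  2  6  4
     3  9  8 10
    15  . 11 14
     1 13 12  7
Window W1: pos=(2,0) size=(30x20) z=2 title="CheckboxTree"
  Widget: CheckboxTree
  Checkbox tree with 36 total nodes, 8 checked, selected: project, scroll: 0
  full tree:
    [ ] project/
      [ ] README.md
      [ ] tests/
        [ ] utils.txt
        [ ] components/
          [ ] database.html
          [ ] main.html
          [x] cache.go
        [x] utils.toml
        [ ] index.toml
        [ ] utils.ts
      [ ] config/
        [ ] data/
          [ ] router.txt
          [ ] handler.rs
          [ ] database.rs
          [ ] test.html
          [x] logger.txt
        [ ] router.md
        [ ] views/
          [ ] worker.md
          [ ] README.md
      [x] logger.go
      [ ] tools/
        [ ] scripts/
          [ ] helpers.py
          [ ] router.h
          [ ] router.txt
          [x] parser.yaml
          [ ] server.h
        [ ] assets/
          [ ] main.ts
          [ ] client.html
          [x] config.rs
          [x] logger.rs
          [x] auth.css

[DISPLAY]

   [-] tests/               ┃     ┃           
     [ ] utils.txt          ┃     ┃           
     [-] components/        ┃     ┃           
       [ ] database.html    ┃     ┃           
       [ ] main.html        ┃     ┃           
       [x] cache.go         ┃     ┃           
     [x] utils.toml         ┃     ┃           
     [ ] index.toml         ┃     ┃           
     [ ] utils.ts           ┃     ┃           
   [-] config/              ┃━━━━━┛           
     [-] data/              ┃                 
       [ ] router.txt       ┃                 
       [ ] handler.rs       ┃                 
       [ ] database.rs      ┃                 
━━━━━━━━━━━━━━━━━━━━━━━━━━━━┛                 


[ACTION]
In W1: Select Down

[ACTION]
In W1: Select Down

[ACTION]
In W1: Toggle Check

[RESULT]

>  [x] tests/               ┃     ┃           
     [x] utils.txt          ┃     ┃           
     [x] components/        ┃     ┃           
       [x] database.html    ┃     ┃           
       [x] main.html        ┃     ┃           
       [x] cache.go         ┃     ┃           
     [x] utils.toml         ┃     ┃           
     [x] index.toml         ┃     ┃           
     [x] utils.ts           ┃     ┃           
   [-] config/              ┃━━━━━┛           
     [-] data/              ┃                 
       [ ] router.txt       ┃                 
       [ ] handler.rs       ┃                 
       [ ] database.rs      ┃                 
━━━━━━━━━━━━━━━━━━━━━━━━━━━━┛                 


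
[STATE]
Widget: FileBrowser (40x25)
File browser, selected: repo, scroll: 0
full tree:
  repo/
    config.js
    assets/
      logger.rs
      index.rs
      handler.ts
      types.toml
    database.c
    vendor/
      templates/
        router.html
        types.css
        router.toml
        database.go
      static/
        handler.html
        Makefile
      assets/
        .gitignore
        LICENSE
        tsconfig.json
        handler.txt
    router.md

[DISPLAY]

> [-] repo/                             
    config.js                           
    [+] assets/                         
    database.c                          
    [+] vendor/                         
    router.md                           
                                        
                                        
                                        
                                        
                                        
                                        
                                        
                                        
                                        
                                        
                                        
                                        
                                        
                                        
                                        
                                        
                                        
                                        
                                        


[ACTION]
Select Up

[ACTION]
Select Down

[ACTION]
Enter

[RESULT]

  [-] repo/                             
  > config.js                           
    [+] assets/                         
    database.c                          
    [+] vendor/                         
    router.md                           
                                        
                                        
                                        
                                        
                                        
                                        
                                        
                                        
                                        
                                        
                                        
                                        
                                        
                                        
                                        
                                        
                                        
                                        
                                        


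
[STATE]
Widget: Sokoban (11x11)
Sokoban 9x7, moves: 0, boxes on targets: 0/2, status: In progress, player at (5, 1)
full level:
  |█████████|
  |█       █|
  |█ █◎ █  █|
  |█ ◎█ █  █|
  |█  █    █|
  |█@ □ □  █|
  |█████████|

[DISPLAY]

█████████  
█       █  
█ █◎ █  █  
█ ◎█ █  █  
█  █    █  
█@ □ □  █  
█████████  
Moves: 0  0
           
           
           


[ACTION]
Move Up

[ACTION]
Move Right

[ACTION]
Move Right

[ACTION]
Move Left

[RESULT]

█████████  
█       █  
█ █◎ █  █  
█ ◎█ █  █  
█@ █    █  
█  □ □  █  
█████████  
Moves: 3  0
           
           
           


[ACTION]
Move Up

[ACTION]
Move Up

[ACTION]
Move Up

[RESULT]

█████████  
█@      █  
█ █◎ █  █  
█ ◎█ █  █  
█  █    █  
█  □ □  █  
█████████  
Moves: 6  0
           
           
           


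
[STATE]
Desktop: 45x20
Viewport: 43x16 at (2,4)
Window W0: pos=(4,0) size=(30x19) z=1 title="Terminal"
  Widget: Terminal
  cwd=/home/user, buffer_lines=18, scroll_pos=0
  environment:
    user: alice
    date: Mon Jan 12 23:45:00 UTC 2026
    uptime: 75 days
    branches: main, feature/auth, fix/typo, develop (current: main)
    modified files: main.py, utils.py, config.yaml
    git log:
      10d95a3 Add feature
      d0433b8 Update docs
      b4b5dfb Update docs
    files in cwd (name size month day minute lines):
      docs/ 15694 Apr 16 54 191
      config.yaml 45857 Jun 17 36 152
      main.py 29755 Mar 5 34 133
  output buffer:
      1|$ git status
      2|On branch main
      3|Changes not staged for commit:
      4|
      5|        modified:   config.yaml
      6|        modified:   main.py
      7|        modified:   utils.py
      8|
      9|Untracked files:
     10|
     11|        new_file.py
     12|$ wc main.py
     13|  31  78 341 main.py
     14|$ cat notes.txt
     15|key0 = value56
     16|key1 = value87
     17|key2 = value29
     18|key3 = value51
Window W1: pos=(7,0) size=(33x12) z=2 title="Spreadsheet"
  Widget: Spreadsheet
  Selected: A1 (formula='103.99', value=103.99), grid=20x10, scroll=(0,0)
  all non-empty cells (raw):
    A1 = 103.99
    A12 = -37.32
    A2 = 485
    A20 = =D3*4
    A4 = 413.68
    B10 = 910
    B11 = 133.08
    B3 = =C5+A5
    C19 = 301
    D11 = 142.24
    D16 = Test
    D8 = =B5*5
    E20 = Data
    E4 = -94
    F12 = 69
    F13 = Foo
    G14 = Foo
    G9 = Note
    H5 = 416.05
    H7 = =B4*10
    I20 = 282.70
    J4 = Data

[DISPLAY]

  ┃On┃       A       B       C       ┃     
  ┃Ch┃-------------------------------┃     
  ┃  ┃  1 [103.99]       0       0   ┃     
  ┃  ┃  2      485       0       0   ┃     
  ┃  ┃  3        0       0       0   ┃     
  ┃  ┃  4   413.68       0       0   ┃     
  ┃  ┃  5        0       0       0   ┃     
  ┃Un┗━━━━━━━━━━━━━━━━━━━━━━━━━━━━━━━┛     
  ┃                            ┃           
  ┃        new_file.py         ┃           
  ┃$ wc main.py                ┃           
  ┃  31  78 341 main.py        ┃           
  ┃$ cat notes.txt             ┃           
  ┃key0 = value56              ┃           
  ┗━━━━━━━━━━━━━━━━━━━━━━━━━━━━┛           
                                           


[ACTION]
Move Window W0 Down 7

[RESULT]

  ┃$ ┃       A       B       C       ┃     
  ┃On┃-------------------------------┃     
  ┃Ch┃  1 [103.99]       0       0   ┃     
  ┃  ┃  2      485       0       0   ┃     
  ┃  ┃  3        0       0       0   ┃     
  ┃  ┃  4   413.68       0       0   ┃     
  ┃  ┃  5        0       0       0   ┃     
  ┃  ┗━━━━━━━━━━━━━━━━━━━━━━━━━━━━━━━┛     
  ┃Untracked files:            ┃           
  ┃                            ┃           
  ┃        new_file.py         ┃           
  ┃$ wc main.py                ┃           
  ┃  31  78 341 main.py        ┃           
  ┃$ cat notes.txt             ┃           
  ┃key0 = value56              ┃           
  ┗━━━━━━━━━━━━━━━━━━━━━━━━━━━━┛           


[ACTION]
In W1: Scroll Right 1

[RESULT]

  ┃$ ┃       B       C       D       ┃     
  ┃On┃-------------------------------┃     
  ┃Ch┃  1        0       0       0   ┃     
  ┃  ┃  2        0       0       0   ┃     
  ┃  ┃  3        0       0       0   ┃     
  ┃  ┃  4        0       0       0   ┃     
  ┃  ┃  5        0       0       0   ┃     
  ┃  ┗━━━━━━━━━━━━━━━━━━━━━━━━━━━━━━━┛     
  ┃Untracked files:            ┃           
  ┃                            ┃           
  ┃        new_file.py         ┃           
  ┃$ wc main.py                ┃           
  ┃  31  78 341 main.py        ┃           
  ┃$ cat notes.txt             ┃           
  ┃key0 = value56              ┃           
  ┗━━━━━━━━━━━━━━━━━━━━━━━━━━━━┛           


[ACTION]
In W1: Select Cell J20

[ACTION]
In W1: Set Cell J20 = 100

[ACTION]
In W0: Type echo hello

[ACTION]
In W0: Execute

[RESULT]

  ┃  ┃       B       C       D       ┃     
  ┃  ┃-------------------------------┃     
  ┃Un┃  1        0       0       0   ┃     
  ┃  ┃  2        0       0       0   ┃     
  ┃  ┃  3        0       0       0   ┃     
  ┃$ ┃  4        0       0       0   ┃     
  ┃  ┃  5        0       0       0   ┃     
  ┃$ ┗━━━━━━━━━━━━━━━━━━━━━━━━━━━━━━━┛     
  ┃key0 = value56              ┃           
  ┃key1 = value87              ┃           
  ┃key2 = value29              ┃           
  ┃key3 = value51              ┃           
  ┃$ echo hello                ┃           
  ┃hello                       ┃           
  ┃$ █                         ┃           
  ┗━━━━━━━━━━━━━━━━━━━━━━━━━━━━┛           
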